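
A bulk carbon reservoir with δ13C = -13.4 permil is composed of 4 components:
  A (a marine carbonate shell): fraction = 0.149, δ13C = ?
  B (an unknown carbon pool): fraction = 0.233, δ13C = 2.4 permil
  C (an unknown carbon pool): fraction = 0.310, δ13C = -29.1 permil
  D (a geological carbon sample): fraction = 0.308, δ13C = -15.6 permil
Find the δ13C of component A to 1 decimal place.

-0.9 permil

Isotope mass balance: δ_bulk = Σ fᵢ·δᵢ.
-13.4 = 0.149×δ_A + 0.233×(2.4) + 0.310×(-29.1) + 0.308×(-15.6)
0.149·δ_A = -13.4 − (-13.267) = -0.133
δ_A = -0.133 / 0.149 = -0.90 permil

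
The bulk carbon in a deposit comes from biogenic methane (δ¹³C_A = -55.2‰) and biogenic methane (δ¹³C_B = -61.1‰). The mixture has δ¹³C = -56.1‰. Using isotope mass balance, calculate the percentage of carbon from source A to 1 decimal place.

δ_mix = f_A·δ_A + (1 − f_A)·δ_B  ⇒  f_A = (δ_mix − δ_B)/(δ_A − δ_B)
f_A = (-56.1 − (-61.1)) / (-55.2 − (-61.1))
f_A = 5.0 / 5.9 = 0.8475

84.7%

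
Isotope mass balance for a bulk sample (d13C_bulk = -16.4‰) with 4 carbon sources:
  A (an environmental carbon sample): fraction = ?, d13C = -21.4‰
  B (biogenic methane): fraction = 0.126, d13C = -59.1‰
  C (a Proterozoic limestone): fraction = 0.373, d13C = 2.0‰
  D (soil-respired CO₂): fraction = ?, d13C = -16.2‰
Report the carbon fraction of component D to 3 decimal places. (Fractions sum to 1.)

0.197

Let f_D and f_A be the unknown fractions; fractions sum to 1 so f_D + f_A = 0.501.
Mass balance: Σ fᵢ·δᵢ = δ_bulk ⇒ f_D·(-16.2) + f_A·(-21.4) = -16.4 − (-6.701) = -9.699
Substitute f_A = 0.501 − f_D:
f_D·(-16.2 − -21.4) = -9.699 − 0.501×(-21.4) = 1.022
f_D = 1.022 / 5.2 = 0.1965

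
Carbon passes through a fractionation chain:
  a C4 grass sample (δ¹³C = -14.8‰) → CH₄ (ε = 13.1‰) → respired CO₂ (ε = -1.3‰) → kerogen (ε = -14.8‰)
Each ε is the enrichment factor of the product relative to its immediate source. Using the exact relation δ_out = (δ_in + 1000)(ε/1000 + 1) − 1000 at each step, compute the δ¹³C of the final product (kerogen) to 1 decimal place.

step 1: δ = (-14.80 + 1000)·(13.1/1000 + 1) − 1000 = -1.89‰
step 2: δ = (-1.89 + 1000)·(-1.3/1000 + 1) − 1000 = -3.19‰
step 3: δ = (-3.19 + 1000)·(-14.8/1000 + 1) − 1000 = -17.94‰

-17.9‰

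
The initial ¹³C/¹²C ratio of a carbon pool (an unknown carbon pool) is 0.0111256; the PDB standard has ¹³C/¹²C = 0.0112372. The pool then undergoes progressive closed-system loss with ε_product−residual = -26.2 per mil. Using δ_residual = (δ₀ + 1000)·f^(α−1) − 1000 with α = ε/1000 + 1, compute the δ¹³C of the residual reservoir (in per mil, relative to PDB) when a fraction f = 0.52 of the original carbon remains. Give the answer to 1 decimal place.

7.2 per mil

δ₀ = (0.0111256/0.0112372 − 1)×1000 = (0.990069 − 1)×1000 = -9.931 per mil
α − 1 = ε/1000 = -0.0262
f^(α−1) = 0.52^(-0.0262) = 1.017280
δ_res = (-9.931 + 1000) × 1.017280 − 1000 = 1007.178 − 1000 = 7.18 per mil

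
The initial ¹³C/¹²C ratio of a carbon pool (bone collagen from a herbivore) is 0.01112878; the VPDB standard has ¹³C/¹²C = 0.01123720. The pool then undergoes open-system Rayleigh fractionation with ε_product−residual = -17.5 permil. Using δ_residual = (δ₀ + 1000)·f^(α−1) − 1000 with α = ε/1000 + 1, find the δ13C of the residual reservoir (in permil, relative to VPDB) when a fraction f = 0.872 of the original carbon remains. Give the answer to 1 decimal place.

-7.3 permil

δ₀ = (0.01112878/0.01123720 − 1)×1000 = (0.990352 − 1)×1000 = -9.648 permil
α − 1 = ε/1000 = -0.0175
f^(α−1) = 0.872^(-0.0175) = 1.002400
δ_res = (-9.648 + 1000) × 1.002400 − 1000 = 992.728 − 1000 = -7.27 permil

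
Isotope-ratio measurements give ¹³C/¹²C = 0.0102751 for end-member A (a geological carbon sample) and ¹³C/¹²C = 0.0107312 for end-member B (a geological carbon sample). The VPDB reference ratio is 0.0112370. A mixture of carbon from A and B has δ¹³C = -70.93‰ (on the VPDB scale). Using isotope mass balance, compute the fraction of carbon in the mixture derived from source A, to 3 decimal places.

0.639

δ_A = (0.0102751/0.0112370 − 1)×1000 = (0.914399 − 1)×1000 = -85.601‰
δ_B = (0.0107312/0.0112370 − 1)×1000 = (0.954988 − 1)×1000 = -45.012‰
f_A = (δ_mix − δ_B)/(δ_A − δ_B) = (-70.93 − (-45.012))/(-85.601 − (-45.012))
f_A = -25.918 / -40.589 = 0.6385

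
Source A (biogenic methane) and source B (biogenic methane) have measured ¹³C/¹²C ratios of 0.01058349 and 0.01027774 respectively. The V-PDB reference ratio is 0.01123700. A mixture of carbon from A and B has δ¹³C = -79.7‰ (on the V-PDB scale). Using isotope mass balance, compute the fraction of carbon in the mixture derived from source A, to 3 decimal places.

δ_A = (0.01058349/0.01123700 − 1)×1000 = (0.941843 − 1)×1000 = -58.157‰
δ_B = (0.01027774/0.01123700 − 1)×1000 = (0.914634 − 1)×1000 = -85.366‰
f_A = (δ_mix − δ_B)/(δ_A − δ_B) = (-79.7 − (-85.366))/(-58.157 − (-85.366))
f_A = 5.666 / 27.209 = 0.2082

0.208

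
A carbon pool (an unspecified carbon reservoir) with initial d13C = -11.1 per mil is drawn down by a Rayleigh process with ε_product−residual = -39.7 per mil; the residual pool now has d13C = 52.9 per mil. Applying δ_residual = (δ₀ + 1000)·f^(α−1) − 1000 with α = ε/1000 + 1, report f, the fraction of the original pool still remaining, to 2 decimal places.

α − 1 = ε/1000 = -0.0397
(δ_res + 1000)/(δ₀ + 1000) = (52.9 + 1000)/(-11.1 + 1000) = 1052.9/988.9 = 1.064718
f = 1.064718^(1/-0.0397) = exp(ln(1.064718)/-0.0397) = exp(0.06271/-0.0397)
f = exp(-1.5796) = 0.2061

0.21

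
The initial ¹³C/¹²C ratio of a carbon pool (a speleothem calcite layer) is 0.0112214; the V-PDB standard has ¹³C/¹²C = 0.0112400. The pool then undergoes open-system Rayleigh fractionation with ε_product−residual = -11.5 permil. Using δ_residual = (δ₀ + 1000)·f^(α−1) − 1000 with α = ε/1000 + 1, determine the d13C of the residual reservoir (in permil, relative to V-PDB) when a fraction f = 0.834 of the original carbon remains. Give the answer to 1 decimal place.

δ₀ = (0.0112214/0.0112400 − 1)×1000 = (0.998345 − 1)×1000 = -1.655 permil
α − 1 = ε/1000 = -0.0115
f^(α−1) = 0.834^(-0.0115) = 1.002090
δ_res = (-1.655 + 1000) × 1.002090 − 1000 = 1000.431 − 1000 = 0.43 permil

0.4 permil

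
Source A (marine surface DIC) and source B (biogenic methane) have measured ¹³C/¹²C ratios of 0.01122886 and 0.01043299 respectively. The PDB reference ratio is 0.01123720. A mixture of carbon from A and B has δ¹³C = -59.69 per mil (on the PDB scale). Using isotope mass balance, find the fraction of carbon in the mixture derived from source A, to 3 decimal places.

0.168

δ_A = (0.01122886/0.01123720 − 1)×1000 = (0.999258 − 1)×1000 = -0.742 per mil
δ_B = (0.01043299/0.01123720 − 1)×1000 = (0.928433 − 1)×1000 = -71.567 per mil
f_A = (δ_mix − δ_B)/(δ_A − δ_B) = (-59.69 − (-71.567))/(-0.742 − (-71.567))
f_A = 11.877 / 70.825 = 0.1677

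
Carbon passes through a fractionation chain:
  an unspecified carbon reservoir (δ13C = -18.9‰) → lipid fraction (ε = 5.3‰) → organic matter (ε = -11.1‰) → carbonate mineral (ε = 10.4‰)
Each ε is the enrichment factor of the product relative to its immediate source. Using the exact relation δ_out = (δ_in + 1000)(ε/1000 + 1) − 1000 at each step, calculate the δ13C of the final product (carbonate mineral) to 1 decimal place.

step 1: δ = (-18.90 + 1000)·(5.3/1000 + 1) − 1000 = -13.70‰
step 2: δ = (-13.70 + 1000)·(-11.1/1000 + 1) − 1000 = -24.65‰
step 3: δ = (-24.65 + 1000)·(10.4/1000 + 1) − 1000 = -14.50‰

-14.5‰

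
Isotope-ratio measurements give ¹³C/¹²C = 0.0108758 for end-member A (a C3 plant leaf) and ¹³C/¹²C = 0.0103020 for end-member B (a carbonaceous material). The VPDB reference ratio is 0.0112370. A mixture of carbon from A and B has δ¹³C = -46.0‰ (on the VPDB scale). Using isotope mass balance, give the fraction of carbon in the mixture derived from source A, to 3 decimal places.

0.729

δ_A = (0.0108758/0.0112370 − 1)×1000 = (0.967856 − 1)×1000 = -32.144‰
δ_B = (0.0103020/0.0112370 − 1)×1000 = (0.916793 − 1)×1000 = -83.207‰
f_A = (δ_mix − δ_B)/(δ_A − δ_B) = (-46.0 − (-83.207))/(-32.144 − (-83.207))
f_A = 37.207 / 51.063 = 0.7286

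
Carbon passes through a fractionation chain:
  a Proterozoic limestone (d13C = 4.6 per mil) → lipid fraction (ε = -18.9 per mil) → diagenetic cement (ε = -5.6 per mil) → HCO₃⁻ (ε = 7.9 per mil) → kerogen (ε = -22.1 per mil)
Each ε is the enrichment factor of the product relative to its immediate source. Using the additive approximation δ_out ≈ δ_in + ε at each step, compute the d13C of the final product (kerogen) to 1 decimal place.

-34.1 per mil

step 1: δ ≈ 4.6 + (-18.9) = -14.3 per mil
step 2: δ ≈ -14.3 + (-5.6) = -19.9 per mil
step 3: δ ≈ -19.9 + (7.9) = -12.0 per mil
step 4: δ ≈ -12.0 + (-22.1) = -34.1 per mil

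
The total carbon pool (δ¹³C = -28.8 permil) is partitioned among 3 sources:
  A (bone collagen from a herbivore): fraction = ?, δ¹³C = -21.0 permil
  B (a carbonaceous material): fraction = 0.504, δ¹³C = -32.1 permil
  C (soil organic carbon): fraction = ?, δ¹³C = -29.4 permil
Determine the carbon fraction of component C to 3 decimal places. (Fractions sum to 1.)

0.263

Let f_C and f_A be the unknown fractions; fractions sum to 1 so f_C + f_A = 0.496.
Mass balance: Σ fᵢ·δᵢ = δ_bulk ⇒ f_C·(-29.4) + f_A·(-21.0) = -28.8 − (-16.178) = -12.622
Substitute f_A = 0.496 − f_C:
f_C·(-29.4 − -21.0) = -12.622 − 0.496×(-21.0) = -2.206
f_C = -2.206 / -8.4 = 0.2626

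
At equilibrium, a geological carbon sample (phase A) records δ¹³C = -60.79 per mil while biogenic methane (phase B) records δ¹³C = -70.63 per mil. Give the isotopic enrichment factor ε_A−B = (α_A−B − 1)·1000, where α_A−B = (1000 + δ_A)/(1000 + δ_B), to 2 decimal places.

α_A−B = (1000 + -60.79) / (1000 + -70.63) = 939.21 / 929.37 = 1.010588
ε_A−B = (1.010588 − 1) × 1000 = 10.588 per mil
(The approximation ε ≈ δ_A − δ_B would give 9.84 per mil.)

10.59 per mil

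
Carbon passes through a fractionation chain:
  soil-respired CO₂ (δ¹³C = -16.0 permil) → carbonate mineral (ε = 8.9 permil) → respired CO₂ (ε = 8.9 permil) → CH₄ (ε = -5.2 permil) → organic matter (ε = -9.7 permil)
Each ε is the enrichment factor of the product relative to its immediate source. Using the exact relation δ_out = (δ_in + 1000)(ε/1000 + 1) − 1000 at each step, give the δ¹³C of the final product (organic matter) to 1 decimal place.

step 1: δ = (-16.00 + 1000)·(8.9/1000 + 1) − 1000 = -7.24 permil
step 2: δ = (-7.24 + 1000)·(8.9/1000 + 1) − 1000 = 1.59 permil
step 3: δ = (1.59 + 1000)·(-5.2/1000 + 1) − 1000 = -3.62 permil
step 4: δ = (-3.62 + 1000)·(-9.7/1000 + 1) − 1000 = -13.28 permil

-13.3 permil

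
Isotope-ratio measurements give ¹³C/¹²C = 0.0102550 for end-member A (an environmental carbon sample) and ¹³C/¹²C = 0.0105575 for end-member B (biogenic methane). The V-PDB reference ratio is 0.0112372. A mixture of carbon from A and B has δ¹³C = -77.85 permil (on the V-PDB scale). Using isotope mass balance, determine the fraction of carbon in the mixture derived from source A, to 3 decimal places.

0.645

δ_A = (0.0102550/0.0112372 − 1)×1000 = (0.912594 − 1)×1000 = -87.406 permil
δ_B = (0.0105575/0.0112372 − 1)×1000 = (0.939513 − 1)×1000 = -60.487 permil
f_A = (δ_mix − δ_B)/(δ_A − δ_B) = (-77.85 − (-60.487))/(-87.406 − (-60.487))
f_A = -17.363 / -26.920 = 0.6450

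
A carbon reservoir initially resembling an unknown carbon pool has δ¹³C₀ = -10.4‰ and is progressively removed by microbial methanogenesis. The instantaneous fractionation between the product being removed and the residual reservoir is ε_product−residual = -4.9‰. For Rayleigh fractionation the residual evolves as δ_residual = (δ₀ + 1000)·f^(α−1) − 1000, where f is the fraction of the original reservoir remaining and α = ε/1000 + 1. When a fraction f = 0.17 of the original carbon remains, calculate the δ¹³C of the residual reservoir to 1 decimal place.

Rayleigh residual: δ_res = (δ₀ + 1000)·f^(α−1) − 1000
α = ε/1000 + 1 = 0.99510, so α − 1 = -0.00490
f^(α−1) = 0.17^(-0.00490) = 1.008720
δ_res = (-10.4 + 1000) × 1.008720 − 1000 = 998.230 − 1000 = -1.77‰

-1.8‰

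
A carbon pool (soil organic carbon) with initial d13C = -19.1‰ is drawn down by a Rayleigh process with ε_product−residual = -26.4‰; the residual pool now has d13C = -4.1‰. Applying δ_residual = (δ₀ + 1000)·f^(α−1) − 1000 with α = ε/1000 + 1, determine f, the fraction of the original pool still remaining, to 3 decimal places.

0.563

α − 1 = ε/1000 = -0.0264
(δ_res + 1000)/(δ₀ + 1000) = (-4.1 + 1000)/(-19.1 + 1000) = 995.9/980.9 = 1.015292
f = 1.015292^(1/-0.0264) = exp(ln(1.015292)/-0.0264) = exp(0.01518/-0.0264)
f = exp(-0.5749) = 0.5628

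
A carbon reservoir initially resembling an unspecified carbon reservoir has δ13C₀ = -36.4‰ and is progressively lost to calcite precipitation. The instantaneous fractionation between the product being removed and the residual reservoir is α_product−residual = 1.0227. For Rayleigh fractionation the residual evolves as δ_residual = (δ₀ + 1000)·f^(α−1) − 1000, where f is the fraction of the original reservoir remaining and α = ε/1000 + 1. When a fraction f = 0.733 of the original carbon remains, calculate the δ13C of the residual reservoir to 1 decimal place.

Rayleigh residual: δ_res = (δ₀ + 1000)·f^(α−1) − 1000
α − 1 = 0.02270
f^(α−1) = 0.733^(0.02270) = 0.992974
δ_res = (-36.4 + 1000) × 0.992974 − 1000 = 956.830 − 1000 = -43.17‰

-43.2‰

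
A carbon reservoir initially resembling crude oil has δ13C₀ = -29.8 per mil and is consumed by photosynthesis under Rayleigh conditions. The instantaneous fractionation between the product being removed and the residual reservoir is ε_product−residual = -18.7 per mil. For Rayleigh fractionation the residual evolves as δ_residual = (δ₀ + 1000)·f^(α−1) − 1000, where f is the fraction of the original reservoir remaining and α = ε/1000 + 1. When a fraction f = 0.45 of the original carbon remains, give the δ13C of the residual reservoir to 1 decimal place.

Rayleigh residual: δ_res = (δ₀ + 1000)·f^(α−1) − 1000
α = ε/1000 + 1 = 0.98130, so α − 1 = -0.01870
f^(α−1) = 0.45^(-0.01870) = 1.015044
δ_res = (-29.8 + 1000) × 1.015044 − 1000 = 984.796 − 1000 = -15.20 per mil

-15.2 per mil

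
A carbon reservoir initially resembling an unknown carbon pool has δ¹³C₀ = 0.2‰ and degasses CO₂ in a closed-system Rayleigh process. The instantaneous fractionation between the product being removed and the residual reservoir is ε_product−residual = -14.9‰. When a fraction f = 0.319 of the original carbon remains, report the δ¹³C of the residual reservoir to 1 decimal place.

17.4‰

Rayleigh residual: δ_res = (δ₀ + 1000)·f^(α−1) − 1000
α = ε/1000 + 1 = 0.98510, so α − 1 = -0.01490
f^(α−1) = 0.319^(-0.01490) = 1.017170
δ_res = (0.2 + 1000) × 1.017170 − 1000 = 1017.373 − 1000 = 17.37‰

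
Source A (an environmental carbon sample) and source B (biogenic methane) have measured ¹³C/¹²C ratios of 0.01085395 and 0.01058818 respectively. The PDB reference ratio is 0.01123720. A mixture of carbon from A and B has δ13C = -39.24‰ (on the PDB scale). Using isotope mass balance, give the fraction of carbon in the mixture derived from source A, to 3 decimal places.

δ_A = (0.01085395/0.01123720 − 1)×1000 = (0.965895 − 1)×1000 = -34.105‰
δ_B = (0.01058818/0.01123720 − 1)×1000 = (0.942244 − 1)×1000 = -57.756‰
f_A = (δ_mix − δ_B)/(δ_A − δ_B) = (-39.24 − (-57.756))/(-34.105 − (-57.756))
f_A = 18.516 / 23.651 = 0.7829

0.783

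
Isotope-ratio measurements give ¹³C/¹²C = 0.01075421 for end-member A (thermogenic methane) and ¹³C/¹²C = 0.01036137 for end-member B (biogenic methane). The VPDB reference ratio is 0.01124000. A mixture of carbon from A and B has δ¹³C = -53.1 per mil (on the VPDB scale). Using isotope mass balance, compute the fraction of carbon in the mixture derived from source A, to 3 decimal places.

0.717

δ_A = (0.01075421/0.01124000 − 1)×1000 = (0.956780 − 1)×1000 = -43.220 per mil
δ_B = (0.01036137/0.01124000 − 1)×1000 = (0.921830 − 1)×1000 = -78.170 per mil
f_A = (δ_mix − δ_B)/(δ_A − δ_B) = (-53.1 − (-78.170))/(-43.220 − (-78.170))
f_A = 25.070 / 34.950 = 0.7173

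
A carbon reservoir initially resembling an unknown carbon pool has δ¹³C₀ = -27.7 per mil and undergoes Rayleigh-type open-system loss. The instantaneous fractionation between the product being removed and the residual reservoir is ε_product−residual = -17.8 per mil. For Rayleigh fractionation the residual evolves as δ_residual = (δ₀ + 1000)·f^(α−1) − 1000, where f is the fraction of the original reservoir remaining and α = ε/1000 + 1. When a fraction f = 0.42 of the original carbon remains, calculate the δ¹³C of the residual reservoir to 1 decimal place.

-12.6 per mil

Rayleigh residual: δ_res = (δ₀ + 1000)·f^(α−1) − 1000
α = ε/1000 + 1 = 0.98220, so α − 1 = -0.01780
f^(α−1) = 0.42^(-0.01780) = 1.015561
δ_res = (-27.7 + 1000) × 1.015561 − 1000 = 987.430 − 1000 = -12.57 per mil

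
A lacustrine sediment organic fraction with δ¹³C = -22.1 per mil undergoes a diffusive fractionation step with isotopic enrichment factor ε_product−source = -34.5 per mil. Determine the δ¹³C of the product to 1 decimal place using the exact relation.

Exactly, δ_product = (δ_source + 1000)·(ε/1000 + 1) − 1000.
δ_product = (-22.1 + 1000) × (-34.5/1000 + 1) − 1000
δ_product = -55.84 per mil

-55.8 per mil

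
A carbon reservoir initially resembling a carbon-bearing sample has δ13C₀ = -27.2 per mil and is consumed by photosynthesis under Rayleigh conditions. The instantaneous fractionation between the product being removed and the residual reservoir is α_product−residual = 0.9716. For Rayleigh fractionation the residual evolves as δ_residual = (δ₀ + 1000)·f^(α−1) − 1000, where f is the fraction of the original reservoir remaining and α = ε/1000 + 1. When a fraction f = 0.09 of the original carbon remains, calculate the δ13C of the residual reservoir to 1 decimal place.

41.7 per mil

Rayleigh residual: δ_res = (δ₀ + 1000)·f^(α−1) − 1000
α − 1 = -0.02840
f^(α−1) = 0.09^(-0.02840) = 1.070778
δ_res = (-27.2 + 1000) × 1.070778 − 1000 = 1041.653 − 1000 = 41.65 per mil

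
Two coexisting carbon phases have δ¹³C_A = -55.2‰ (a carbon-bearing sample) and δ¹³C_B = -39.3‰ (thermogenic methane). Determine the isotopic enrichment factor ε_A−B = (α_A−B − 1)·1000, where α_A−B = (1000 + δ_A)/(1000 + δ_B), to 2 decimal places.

α_A−B = (1000 + -55.2) / (1000 + -39.3) = 944.8 / 960.7 = 0.983450
ε_A−B = (0.983450 − 1) × 1000 = -16.550‰
(The approximation ε ≈ δ_A − δ_B would give -15.9‰.)

-16.55‰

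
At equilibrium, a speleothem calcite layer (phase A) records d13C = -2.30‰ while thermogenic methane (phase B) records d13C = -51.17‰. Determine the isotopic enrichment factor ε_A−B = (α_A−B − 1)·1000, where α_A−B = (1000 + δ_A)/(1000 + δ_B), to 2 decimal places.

51.51‰

α_A−B = (1000 + -2.30) / (1000 + -51.17) = 997.70 / 948.83 = 1.051506
ε_A−B = (1.051506 − 1) × 1000 = 51.506‰
(The approximation ε ≈ δ_A − δ_B would give 48.87‰.)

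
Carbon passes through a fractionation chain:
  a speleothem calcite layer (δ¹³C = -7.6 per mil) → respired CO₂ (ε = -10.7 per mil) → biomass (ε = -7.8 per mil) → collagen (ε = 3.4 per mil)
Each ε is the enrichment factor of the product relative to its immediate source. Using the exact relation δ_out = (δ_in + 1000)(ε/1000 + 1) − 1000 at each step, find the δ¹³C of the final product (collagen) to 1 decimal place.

step 1: δ = (-7.60 + 1000)·(-10.7/1000 + 1) − 1000 = -18.22 per mil
step 2: δ = (-18.22 + 1000)·(-7.8/1000 + 1) − 1000 = -25.88 per mil
step 3: δ = (-25.88 + 1000)·(3.4/1000 + 1) − 1000 = -22.56 per mil

-22.6 per mil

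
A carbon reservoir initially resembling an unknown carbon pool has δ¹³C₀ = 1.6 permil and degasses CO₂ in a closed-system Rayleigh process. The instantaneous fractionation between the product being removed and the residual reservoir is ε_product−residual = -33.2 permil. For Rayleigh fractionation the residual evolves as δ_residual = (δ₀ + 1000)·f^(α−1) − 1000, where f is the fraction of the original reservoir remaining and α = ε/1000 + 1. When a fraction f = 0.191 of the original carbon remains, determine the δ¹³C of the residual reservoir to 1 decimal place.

58.2 permil

Rayleigh residual: δ_res = (δ₀ + 1000)·f^(α−1) − 1000
α = ε/1000 + 1 = 0.96680, so α − 1 = -0.03320
f^(α−1) = 0.191^(-0.03320) = 1.056500
δ_res = (1.6 + 1000) × 1.056500 − 1000 = 1058.191 − 1000 = 58.19 permil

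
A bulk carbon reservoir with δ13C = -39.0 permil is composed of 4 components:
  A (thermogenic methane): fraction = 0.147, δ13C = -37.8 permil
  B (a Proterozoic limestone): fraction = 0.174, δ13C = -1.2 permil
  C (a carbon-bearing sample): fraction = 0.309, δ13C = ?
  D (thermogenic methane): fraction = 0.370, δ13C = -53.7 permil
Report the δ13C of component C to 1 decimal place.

-43.3 permil

Isotope mass balance: δ_bulk = Σ fᵢ·δᵢ.
-39.0 = 0.147×(-37.8) + 0.174×(-1.2) + 0.309×δ_C + 0.370×(-53.7)
0.309·δ_C = -39.0 − (-25.634) = -13.366
δ_C = -13.366 / 0.309 = -43.25 permil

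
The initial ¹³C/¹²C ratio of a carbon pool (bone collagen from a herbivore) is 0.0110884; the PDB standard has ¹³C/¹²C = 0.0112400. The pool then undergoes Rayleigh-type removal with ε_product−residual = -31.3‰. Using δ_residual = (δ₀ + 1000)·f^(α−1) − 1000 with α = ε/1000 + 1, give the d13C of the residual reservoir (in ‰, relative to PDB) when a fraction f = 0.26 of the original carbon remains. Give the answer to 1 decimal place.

29.0‰

δ₀ = (0.0110884/0.0112400 − 1)×1000 = (0.986512 − 1)×1000 = -13.488‰
α − 1 = ε/1000 = -0.0313
f^(α−1) = 0.26^(-0.0313) = 1.043065
δ_res = (-13.488 + 1000) × 1.043065 − 1000 = 1028.997 − 1000 = 29.00‰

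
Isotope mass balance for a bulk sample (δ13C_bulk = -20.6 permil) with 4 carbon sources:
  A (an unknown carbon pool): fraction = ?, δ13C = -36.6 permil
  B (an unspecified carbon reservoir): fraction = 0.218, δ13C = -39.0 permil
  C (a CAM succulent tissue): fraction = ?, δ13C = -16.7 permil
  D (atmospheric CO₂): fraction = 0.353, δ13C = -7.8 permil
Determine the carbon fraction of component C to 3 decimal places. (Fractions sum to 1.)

0.319

Let f_C and f_A be the unknown fractions; fractions sum to 1 so f_C + f_A = 0.429.
Mass balance: Σ fᵢ·δᵢ = δ_bulk ⇒ f_C·(-16.7) + f_A·(-36.6) = -20.6 − (-11.255) = -9.345
Substitute f_A = 0.429 − f_C:
f_C·(-16.7 − -36.6) = -9.345 − 0.429×(-36.6) = 6.357
f_C = 6.357 / 19.9 = 0.3194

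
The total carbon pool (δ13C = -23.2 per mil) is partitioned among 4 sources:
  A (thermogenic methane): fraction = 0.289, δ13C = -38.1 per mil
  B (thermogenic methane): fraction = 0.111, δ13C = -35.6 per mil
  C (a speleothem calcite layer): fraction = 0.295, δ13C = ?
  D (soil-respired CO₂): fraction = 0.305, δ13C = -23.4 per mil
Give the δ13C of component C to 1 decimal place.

Isotope mass balance: δ_bulk = Σ fᵢ·δᵢ.
-23.2 = 0.289×(-38.1) + 0.111×(-35.6) + 0.295×δ_C + 0.305×(-23.4)
0.295·δ_C = -23.2 − (-22.099) = -1.101
δ_C = -1.101 / 0.295 = -3.73 per mil

-3.7 per mil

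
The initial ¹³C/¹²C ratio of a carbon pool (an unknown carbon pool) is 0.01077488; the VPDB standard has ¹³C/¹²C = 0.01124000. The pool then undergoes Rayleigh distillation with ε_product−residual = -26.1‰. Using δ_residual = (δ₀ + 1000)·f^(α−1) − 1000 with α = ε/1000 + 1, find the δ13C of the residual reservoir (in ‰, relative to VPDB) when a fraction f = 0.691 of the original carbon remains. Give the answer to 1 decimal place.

δ₀ = (0.01077488/0.01124000 − 1)×1000 = (0.958619 − 1)×1000 = -41.381‰
α − 1 = ε/1000 = -0.0261
f^(α−1) = 0.691^(-0.0261) = 1.009694
δ_res = (-41.381 + 1000) × 1.009694 − 1000 = 967.912 − 1000 = -32.09‰

-32.1‰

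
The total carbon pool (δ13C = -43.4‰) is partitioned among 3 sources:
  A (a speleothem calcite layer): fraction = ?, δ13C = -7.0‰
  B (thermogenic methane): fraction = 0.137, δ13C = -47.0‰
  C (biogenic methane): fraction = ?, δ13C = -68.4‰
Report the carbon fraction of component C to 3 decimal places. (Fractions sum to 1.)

0.504

Let f_C and f_A be the unknown fractions; fractions sum to 1 so f_C + f_A = 0.863.
Mass balance: Σ fᵢ·δᵢ = δ_bulk ⇒ f_C·(-68.4) + f_A·(-7.0) = -43.4 − (-6.439) = -36.961
Substitute f_A = 0.863 − f_C:
f_C·(-68.4 − -7.0) = -36.961 − 0.863×(-7.0) = -30.920
f_C = -30.920 / -61.4 = 0.5036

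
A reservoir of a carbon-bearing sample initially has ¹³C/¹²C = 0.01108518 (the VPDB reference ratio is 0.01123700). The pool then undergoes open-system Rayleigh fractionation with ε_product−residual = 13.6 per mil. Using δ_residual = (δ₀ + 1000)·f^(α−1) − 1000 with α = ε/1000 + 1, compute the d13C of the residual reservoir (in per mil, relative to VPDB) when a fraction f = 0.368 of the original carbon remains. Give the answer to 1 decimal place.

-26.8 per mil

δ₀ = (0.01108518/0.01123700 − 1)×1000 = (0.986489 − 1)×1000 = -13.511 per mil
α − 1 = ε/1000 = 0.0136
f^(α−1) = 0.368^(0.0136) = 0.986496
δ_res = (-13.511 + 1000) × 0.986496 − 1000 = 973.168 − 1000 = -26.83 per mil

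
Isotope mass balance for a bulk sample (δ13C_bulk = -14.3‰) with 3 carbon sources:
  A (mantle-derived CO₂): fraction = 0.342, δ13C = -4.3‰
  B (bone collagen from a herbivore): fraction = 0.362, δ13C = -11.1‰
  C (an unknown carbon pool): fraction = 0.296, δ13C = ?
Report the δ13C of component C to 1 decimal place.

Isotope mass balance: δ_bulk = Σ fᵢ·δᵢ.
-14.3 = 0.342×(-4.3) + 0.362×(-11.1) + 0.296×δ_C
0.296·δ_C = -14.3 − (-5.489) = -8.811
δ_C = -8.811 / 0.296 = -29.77‰

-29.8‰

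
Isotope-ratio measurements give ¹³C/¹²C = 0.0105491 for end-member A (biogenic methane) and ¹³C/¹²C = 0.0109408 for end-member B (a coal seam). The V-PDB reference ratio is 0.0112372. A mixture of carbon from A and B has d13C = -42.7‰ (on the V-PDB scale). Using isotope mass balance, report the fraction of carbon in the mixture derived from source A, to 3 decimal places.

0.468

δ_A = (0.0105491/0.0112372 − 1)×1000 = (0.938766 − 1)×1000 = -61.234‰
δ_B = (0.0109408/0.0112372 − 1)×1000 = (0.973623 − 1)×1000 = -26.377‰
f_A = (δ_mix − δ_B)/(δ_A − δ_B) = (-42.7 − (-26.377))/(-61.234 − (-26.377))
f_A = -16.323 / -34.857 = 0.4683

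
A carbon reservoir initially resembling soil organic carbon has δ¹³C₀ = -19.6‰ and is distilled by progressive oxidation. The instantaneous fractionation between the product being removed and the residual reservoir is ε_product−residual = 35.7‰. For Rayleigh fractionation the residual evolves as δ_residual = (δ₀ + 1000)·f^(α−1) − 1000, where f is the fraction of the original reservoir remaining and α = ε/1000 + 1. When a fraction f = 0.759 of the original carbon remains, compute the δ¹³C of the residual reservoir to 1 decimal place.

Rayleigh residual: δ_res = (δ₀ + 1000)·f^(α−1) − 1000
α = ε/1000 + 1 = 1.03570, so α − 1 = 0.03570
f^(α−1) = 0.759^(0.03570) = 0.990204
δ_res = (-19.6 + 1000) × 0.990204 − 1000 = 970.796 − 1000 = -29.20‰

-29.2‰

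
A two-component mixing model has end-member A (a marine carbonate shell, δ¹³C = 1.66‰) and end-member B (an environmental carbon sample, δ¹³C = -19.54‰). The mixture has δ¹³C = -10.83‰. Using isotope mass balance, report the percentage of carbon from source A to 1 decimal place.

δ_mix = f_A·δ_A + (1 − f_A)·δ_B  ⇒  f_A = (δ_mix − δ_B)/(δ_A − δ_B)
f_A = (-10.83 − (-19.54)) / (1.66 − (-19.54))
f_A = 8.71 / 21.20 = 0.4108

41.1%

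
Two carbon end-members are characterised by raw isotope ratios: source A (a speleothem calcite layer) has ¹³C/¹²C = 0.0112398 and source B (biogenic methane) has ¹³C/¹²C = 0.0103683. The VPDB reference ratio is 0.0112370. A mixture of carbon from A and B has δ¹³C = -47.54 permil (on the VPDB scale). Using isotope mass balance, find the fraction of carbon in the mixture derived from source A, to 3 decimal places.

0.384

δ_A = (0.0112398/0.0112370 − 1)×1000 = (1.000249 − 1)×1000 = 0.249 permil
δ_B = (0.0103683/0.0112370 − 1)×1000 = (0.922693 − 1)×1000 = -77.307 permil
f_A = (δ_mix − δ_B)/(δ_A − δ_B) = (-47.54 − (-77.307))/(0.249 − (-77.307))
f_A = 29.767 / 77.556 = 0.3838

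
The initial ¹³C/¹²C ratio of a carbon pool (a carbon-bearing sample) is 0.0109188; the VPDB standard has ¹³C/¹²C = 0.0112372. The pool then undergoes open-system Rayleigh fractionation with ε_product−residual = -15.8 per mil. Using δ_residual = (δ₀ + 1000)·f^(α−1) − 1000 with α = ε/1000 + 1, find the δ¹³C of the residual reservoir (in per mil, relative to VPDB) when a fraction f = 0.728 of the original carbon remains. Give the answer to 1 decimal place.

-23.4 per mil

δ₀ = (0.0109188/0.0112372 − 1)×1000 = (0.971666 − 1)×1000 = -28.334 per mil
α − 1 = ε/1000 = -0.0158
f^(α−1) = 0.728^(-0.0158) = 1.005028
δ_res = (-28.334 + 1000) × 1.005028 − 1000 = 976.551 − 1000 = -23.45 per mil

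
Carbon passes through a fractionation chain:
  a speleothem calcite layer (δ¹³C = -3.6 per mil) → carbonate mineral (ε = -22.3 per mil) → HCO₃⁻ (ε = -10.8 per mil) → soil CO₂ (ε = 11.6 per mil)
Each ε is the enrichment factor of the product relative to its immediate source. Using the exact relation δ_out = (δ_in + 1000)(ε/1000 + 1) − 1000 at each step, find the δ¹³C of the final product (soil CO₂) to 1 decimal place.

-25.2 per mil

step 1: δ = (-3.60 + 1000)·(-22.3/1000 + 1) − 1000 = -25.82 per mil
step 2: δ = (-25.82 + 1000)·(-10.8/1000 + 1) − 1000 = -36.34 per mil
step 3: δ = (-36.34 + 1000)·(11.6/1000 + 1) − 1000 = -25.16 per mil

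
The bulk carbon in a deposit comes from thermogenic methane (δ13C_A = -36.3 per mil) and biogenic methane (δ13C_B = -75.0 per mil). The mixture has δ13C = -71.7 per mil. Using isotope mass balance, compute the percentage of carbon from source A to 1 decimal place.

δ_mix = f_A·δ_A + (1 − f_A)·δ_B  ⇒  f_A = (δ_mix − δ_B)/(δ_A − δ_B)
f_A = (-71.7 − (-75.0)) / (-36.3 − (-75.0))
f_A = 3.3 / 38.7 = 0.0853

8.5%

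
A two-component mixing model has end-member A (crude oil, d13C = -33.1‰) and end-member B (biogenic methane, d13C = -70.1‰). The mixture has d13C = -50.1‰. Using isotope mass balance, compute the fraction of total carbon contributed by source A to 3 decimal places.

δ_mix = f_A·δ_A + (1 − f_A)·δ_B  ⇒  f_A = (δ_mix − δ_B)/(δ_A − δ_B)
f_A = (-50.1 − (-70.1)) / (-33.1 − (-70.1))
f_A = 20.0 / 37.0 = 0.5405

0.541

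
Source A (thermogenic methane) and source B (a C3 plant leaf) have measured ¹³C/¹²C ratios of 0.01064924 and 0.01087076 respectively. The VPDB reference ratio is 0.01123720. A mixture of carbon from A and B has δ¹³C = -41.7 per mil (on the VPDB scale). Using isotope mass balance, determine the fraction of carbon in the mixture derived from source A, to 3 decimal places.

0.461

δ_A = (0.01064924/0.01123720 − 1)×1000 = (0.947677 − 1)×1000 = -52.323 per mil
δ_B = (0.01087076/0.01123720 − 1)×1000 = (0.967390 − 1)×1000 = -32.610 per mil
f_A = (δ_mix − δ_B)/(δ_A − δ_B) = (-41.7 − (-32.610))/(-52.323 − (-32.610))
f_A = -9.090 / -19.713 = 0.4611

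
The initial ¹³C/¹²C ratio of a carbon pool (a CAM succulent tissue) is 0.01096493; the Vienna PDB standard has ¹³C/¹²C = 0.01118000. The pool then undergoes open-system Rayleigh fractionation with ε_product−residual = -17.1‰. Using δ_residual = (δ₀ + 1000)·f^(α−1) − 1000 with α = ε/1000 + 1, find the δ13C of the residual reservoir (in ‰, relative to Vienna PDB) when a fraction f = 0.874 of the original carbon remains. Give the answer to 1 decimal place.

δ₀ = (0.01096493/0.01118000 − 1)×1000 = (0.980763 − 1)×1000 = -19.237‰
α − 1 = ε/1000 = -0.0171
f^(α−1) = 0.874^(-0.0171) = 1.002306
δ_res = (-19.237 + 1000) × 1.002306 − 1000 = 983.024 − 1000 = -16.98‰

-17.0‰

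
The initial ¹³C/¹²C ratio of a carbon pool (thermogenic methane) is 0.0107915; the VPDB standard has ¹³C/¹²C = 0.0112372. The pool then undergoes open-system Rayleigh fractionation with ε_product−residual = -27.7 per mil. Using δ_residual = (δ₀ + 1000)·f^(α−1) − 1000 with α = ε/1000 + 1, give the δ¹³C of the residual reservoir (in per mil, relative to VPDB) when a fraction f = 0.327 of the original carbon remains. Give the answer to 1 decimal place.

-9.5 per mil

δ₀ = (0.0107915/0.0112372 − 1)×1000 = (0.960337 − 1)×1000 = -39.663 per mil
α − 1 = ε/1000 = -0.0277
f^(α−1) = 0.327^(-0.0277) = 1.031447
δ_res = (-39.663 + 1000) × 1.031447 − 1000 = 990.537 − 1000 = -9.46 per mil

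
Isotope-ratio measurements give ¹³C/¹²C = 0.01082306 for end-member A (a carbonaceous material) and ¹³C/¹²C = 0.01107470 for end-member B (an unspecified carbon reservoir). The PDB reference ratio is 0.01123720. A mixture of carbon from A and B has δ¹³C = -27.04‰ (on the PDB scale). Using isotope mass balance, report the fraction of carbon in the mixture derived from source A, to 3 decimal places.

0.562

δ_A = (0.01082306/0.01123720 − 1)×1000 = (0.963146 − 1)×1000 = -36.854‰
δ_B = (0.01107470/0.01123720 − 1)×1000 = (0.985539 − 1)×1000 = -14.461‰
f_A = (δ_mix − δ_B)/(δ_A − δ_B) = (-27.04 − (-14.461))/(-36.854 − (-14.461))
f_A = -12.579 / -22.393 = 0.5617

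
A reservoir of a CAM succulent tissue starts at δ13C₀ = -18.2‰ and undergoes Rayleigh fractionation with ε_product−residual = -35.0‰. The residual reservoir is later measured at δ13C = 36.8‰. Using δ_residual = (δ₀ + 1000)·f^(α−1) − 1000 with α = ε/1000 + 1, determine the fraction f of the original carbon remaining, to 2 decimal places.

α − 1 = ε/1000 = -0.0350
(δ_res + 1000)/(δ₀ + 1000) = (36.8 + 1000)/(-18.2 + 1000) = 1036.8/981.8 = 1.056020
f = 1.056020^(1/-0.0350) = exp(ln(1.056020)/-0.0350) = exp(0.05451/-0.0350)
f = exp(-1.5573) = 0.2107

0.21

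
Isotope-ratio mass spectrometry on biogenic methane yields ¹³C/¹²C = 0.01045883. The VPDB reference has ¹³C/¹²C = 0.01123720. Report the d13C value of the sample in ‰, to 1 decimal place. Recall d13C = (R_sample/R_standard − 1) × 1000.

-69.3‰

d13C = (R_sample / R_standard − 1) × 1000
R_sample / R_standard = 0.01045883 / 0.01123720 = 0.930733
d13C = (0.930733 − 1) × 1000 = -69.27‰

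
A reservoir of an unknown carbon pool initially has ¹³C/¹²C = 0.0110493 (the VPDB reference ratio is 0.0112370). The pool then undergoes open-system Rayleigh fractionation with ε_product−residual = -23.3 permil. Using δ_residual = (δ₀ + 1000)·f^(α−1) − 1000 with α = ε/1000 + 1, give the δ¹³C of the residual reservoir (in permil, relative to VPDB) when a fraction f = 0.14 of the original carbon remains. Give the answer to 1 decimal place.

29.4 permil

δ₀ = (0.0110493/0.0112370 − 1)×1000 = (0.983296 − 1)×1000 = -16.704 permil
α − 1 = ε/1000 = -0.0233
f^(α−1) = 0.14^(-0.0233) = 1.046876
δ_res = (-16.704 + 1000) × 1.046876 − 1000 = 1029.389 − 1000 = 29.39 permil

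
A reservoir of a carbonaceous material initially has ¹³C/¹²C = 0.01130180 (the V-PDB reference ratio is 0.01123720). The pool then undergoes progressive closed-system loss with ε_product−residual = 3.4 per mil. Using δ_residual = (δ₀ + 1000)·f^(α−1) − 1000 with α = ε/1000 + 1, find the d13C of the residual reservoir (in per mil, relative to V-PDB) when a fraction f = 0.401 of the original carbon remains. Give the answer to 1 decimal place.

δ₀ = (0.01130180/0.01123720 − 1)×1000 = (1.005749 − 1)×1000 = 5.749 per mil
α − 1 = ε/1000 = 0.0034
f^(α−1) = 0.401^(0.0034) = 0.996898
δ_res = (5.749 + 1000) × 0.996898 − 1000 = 1002.629 − 1000 = 2.63 per mil

2.6 per mil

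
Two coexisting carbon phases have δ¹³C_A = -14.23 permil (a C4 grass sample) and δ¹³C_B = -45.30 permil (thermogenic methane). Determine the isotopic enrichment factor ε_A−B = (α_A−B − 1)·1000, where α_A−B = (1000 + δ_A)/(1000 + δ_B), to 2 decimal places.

32.54 permil

α_A−B = (1000 + -14.23) / (1000 + -45.30) = 985.77 / 954.70 = 1.032544
ε_A−B = (1.032544 − 1) × 1000 = 32.544 permil
(The approximation ε ≈ δ_A − δ_B would give 31.07 permil.)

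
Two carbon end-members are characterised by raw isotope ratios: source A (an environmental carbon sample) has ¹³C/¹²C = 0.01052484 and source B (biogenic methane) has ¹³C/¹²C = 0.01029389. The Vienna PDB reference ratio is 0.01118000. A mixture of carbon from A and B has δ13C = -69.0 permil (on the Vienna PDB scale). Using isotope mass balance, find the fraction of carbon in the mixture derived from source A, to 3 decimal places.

δ_A = (0.01052484/0.01118000 − 1)×1000 = (0.941399 − 1)×1000 = -58.601 permil
δ_B = (0.01029389/0.01118000 − 1)×1000 = (0.920742 − 1)×1000 = -79.258 permil
f_A = (δ_mix − δ_B)/(δ_A − δ_B) = (-69.0 − (-79.258))/(-58.601 − (-79.258))
f_A = 10.258 / 20.657 = 0.4966

0.497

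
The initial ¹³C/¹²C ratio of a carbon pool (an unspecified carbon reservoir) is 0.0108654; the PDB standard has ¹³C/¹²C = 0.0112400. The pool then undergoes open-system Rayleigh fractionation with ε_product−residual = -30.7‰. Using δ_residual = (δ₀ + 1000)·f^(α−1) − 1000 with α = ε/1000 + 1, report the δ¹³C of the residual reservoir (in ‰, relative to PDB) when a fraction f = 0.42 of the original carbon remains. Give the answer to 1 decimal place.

-7.2‰

δ₀ = (0.0108654/0.0112400 − 1)×1000 = (0.966673 − 1)×1000 = -33.327‰
α − 1 = ε/1000 = -0.0307
f^(α−1) = 0.42^(-0.0307) = 1.026990
δ_res = (-33.327 + 1000) × 1.026990 − 1000 = 992.763 − 1000 = -7.24‰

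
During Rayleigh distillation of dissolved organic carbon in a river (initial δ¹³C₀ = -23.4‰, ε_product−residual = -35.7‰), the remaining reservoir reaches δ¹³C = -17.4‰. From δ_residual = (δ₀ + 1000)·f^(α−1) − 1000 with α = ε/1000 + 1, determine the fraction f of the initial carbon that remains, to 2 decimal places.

0.84

α − 1 = ε/1000 = -0.0357
(δ_res + 1000)/(δ₀ + 1000) = (-17.4 + 1000)/(-23.4 + 1000) = 982.6/976.6 = 1.006144
f = 1.006144^(1/-0.0357) = exp(ln(1.006144)/-0.0357) = exp(0.00612/-0.0357)
f = exp(-0.1716) = 0.8423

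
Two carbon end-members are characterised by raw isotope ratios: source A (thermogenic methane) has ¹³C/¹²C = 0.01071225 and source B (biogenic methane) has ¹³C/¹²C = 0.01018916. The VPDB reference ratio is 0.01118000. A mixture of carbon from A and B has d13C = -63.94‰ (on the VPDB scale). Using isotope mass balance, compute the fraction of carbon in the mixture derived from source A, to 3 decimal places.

δ_A = (0.01071225/0.01118000 − 1)×1000 = (0.958162 − 1)×1000 = -41.838‰
δ_B = (0.01018916/0.01118000 − 1)×1000 = (0.911374 − 1)×1000 = -88.626‰
f_A = (δ_mix − δ_B)/(δ_A − δ_B) = (-63.94 − (-88.626))/(-41.838 − (-88.626))
f_A = 24.686 / 46.788 = 0.5276

0.528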